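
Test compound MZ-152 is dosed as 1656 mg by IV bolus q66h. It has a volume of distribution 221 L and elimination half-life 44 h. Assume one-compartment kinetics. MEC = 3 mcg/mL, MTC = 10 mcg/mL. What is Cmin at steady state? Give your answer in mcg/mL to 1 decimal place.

k = ln2/t½ = ln2/44 ≈ 0.015753 h⁻¹; fraction remaining f = e^(−kτ) = e^(−0.015753×66) ≈ 0.3536.
Accumulation ratio R = 1/(1 − f) ≈ 1/0.6464 ≈ 1.5470.
Each bolus raises the concentration by D/Vd = 1656/221 ≈ 7.493 mcg/mL.
Cmax,ss = C₀/(1 − f) ≈ 7.493/0.6464 ≈ 11.592 mcg/mL.
One interval later, Cmin,ss = Cmax,ss·e^(−kτ) ≈ 11.592 × 0.3536 ≈ 4.099 mcg/mL.
Trough 4.1 mcg/mL vs MEC 3 mcg/mL: adequate.

4.1 mcg/mL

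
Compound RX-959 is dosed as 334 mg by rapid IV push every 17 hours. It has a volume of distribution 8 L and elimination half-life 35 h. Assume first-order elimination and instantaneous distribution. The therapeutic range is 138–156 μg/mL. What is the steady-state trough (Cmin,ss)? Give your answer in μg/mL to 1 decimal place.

τ/t½ = 17/35 ≈ 0.48571, so fraction remaining f = (1/2)^(17/35) ≈ 0.7141.
Accumulation ratio R = 1/(1 − f) ≈ 1/0.2859 ≈ 3.4977.
Each bolus raises the concentration by D/Vd = 334/8 ≈ 41.750 μg/mL.
Steady-state peak Cmax,ss = C₀·R ≈ 41.750 × 3.4977 ≈ 146.029 μg/mL.
Steady-state trough Cmin,ss = Cmax,ss·f ≈ 146.029 × 0.7141 ≈ 104.279 μg/mL.
Trough 104.3 μg/mL vs MEC 138 μg/mL: subtherapeutic.

104.3 μg/mL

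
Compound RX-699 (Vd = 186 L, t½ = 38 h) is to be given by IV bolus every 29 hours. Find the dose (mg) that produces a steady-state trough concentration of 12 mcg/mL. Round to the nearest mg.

τ/t½ = 29/38 ≈ 0.76316, so f = (1/2)^(29/38) ≈ 0.589205.
Cmin,ss = (D/Vd)·f/(1−f), so D = Cmin,ss·Vd·(1−f)/f.
D = 12 × 186 × (1−f)/f ≈ 12 × 186 × 0.69720 ≈ 1556.15 mg.

1556 mg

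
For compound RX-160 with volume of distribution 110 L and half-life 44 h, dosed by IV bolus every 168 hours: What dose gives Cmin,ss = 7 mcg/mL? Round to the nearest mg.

10091 mg

τ/t½ = 168/44 ≈ 3.8182, so f = (1/2)^(168/44) ≈ 0.070895.
Cmin,ss = (D/Vd)·f/(1−f), so D = Cmin,ss·Vd·(1−f)/f.
D = 7 × 110 × (1−f)/f ≈ 7 × 110 × 13.10537 ≈ 10091.13 mg.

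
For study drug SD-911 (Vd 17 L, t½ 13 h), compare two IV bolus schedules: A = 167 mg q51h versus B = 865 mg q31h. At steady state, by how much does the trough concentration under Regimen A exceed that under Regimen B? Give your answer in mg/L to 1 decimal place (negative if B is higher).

-11.4 mg/L

Regimen A: f = (1/2)^(51/13) ≈ 0.0659; Cmin,ss = (167/17)·f/(1−f) ≈ 0.693 mg/L.
Regimen B: f = (1/2)^(31/13) ≈ 0.1915; Cmin,ss = (865/17)·f/(1−f) ≈ 12.052 mg/L.
Difference ≈ 0.693 − 12.052 ≈ -11.359 mg/L.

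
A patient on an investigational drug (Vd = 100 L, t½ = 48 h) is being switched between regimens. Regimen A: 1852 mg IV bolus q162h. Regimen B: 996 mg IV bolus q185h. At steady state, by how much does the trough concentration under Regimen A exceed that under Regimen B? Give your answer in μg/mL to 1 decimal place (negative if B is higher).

1.2 μg/mL

Regimen A: f = (1/2)^(162/48) ≈ 0.0964; Cmin,ss = (1852/100)·f/(1−f) ≈ 1.976 μg/mL.
Regimen B: f = (1/2)^(185/48) ≈ 0.0691; Cmin,ss = (996/100)·f/(1−f) ≈ 0.739 μg/mL.
Difference ≈ 1.976 − 0.739 ≈ 1.237 μg/mL.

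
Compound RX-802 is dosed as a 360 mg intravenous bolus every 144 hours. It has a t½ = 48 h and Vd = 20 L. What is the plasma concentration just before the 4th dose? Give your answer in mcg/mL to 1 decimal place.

f = (1/2)^(τ/t½) = (1/2)^(144/48) ≈ 0.1250.
C₀ = D/Vd = 360/20 ≈ 18.000 mcg/mL.
Before the 4th dose, 3 doses have been given. Superposition: Cmin = C₀·(f + f² + … + f^3).
≈ 18.000 × (0.1250 + 0.0156 + 0.0020) ≈ 18.000 × 0.1426 ≈ 2.567 mcg/mL.

2.6 mcg/mL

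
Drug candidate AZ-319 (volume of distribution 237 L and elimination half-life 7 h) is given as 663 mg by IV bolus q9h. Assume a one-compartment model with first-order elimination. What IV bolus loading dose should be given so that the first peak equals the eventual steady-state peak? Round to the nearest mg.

f = (1/2)^(9/7) ≈ 0.410168; accumulation ratio R = 1/(1−f) ≈ 1.69540.
Loading dose to hit Cmax,ss on first dose: D_load = D_maint·R ≈ 663 × 1.69540 ≈ 1124.05 mg.

1124 mg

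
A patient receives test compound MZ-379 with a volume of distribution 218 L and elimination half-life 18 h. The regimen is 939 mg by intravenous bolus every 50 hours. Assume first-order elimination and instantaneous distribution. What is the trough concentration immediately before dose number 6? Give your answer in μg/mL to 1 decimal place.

f = (1/2)^(τ/t½) = (1/2)^(50/18) ≈ 0.1458.
C₀ = D/Vd = 939/218 ≈ 4.307 μg/mL.
Before the 6th dose, 5 doses have been given. Superposition: Cmin = C₀·(f + f² + … + f^5).
≈ 4.307 × (0.1458 + 0.0213 + 0.0031 + 0.0005 + 0.0001) ≈ 4.307 × 0.1708 ≈ 0.736 μg/mL.

0.7 μg/mL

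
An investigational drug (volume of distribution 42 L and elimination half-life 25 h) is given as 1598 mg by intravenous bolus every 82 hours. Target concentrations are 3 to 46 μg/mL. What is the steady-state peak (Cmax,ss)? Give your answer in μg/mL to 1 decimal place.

k = ln2/t½ = ln2/25 ≈ 0.027726 h⁻¹; fraction remaining f = e^(−kτ) = e^(−0.027726×82) ≈ 0.1029.
Accumulation ratio R = 1/(1 − f) ≈ 1/0.8971 ≈ 1.1147.
Each bolus raises the concentration by D/Vd = 1598/42 ≈ 38.048 μg/mL.
Steady-state peak Cmax,ss = C₀·R ≈ 38.048 × 1.1147 ≈ 42.412 μg/mL.
Peak 42.4 μg/mL vs MTC 46 μg/mL: below toxic threshold.

42.4 μg/mL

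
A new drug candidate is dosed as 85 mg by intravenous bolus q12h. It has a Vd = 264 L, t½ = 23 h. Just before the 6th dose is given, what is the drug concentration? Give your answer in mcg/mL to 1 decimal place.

f = (1/2)^(τ/t½) = (1/2)^(12/23) ≈ 0.6965.
C₀ = D/Vd = 85/264 ≈ 0.322 mcg/mL.
Before the 6th dose, 5 doses have been given. Superposition: Cmin = C₀·(f + f² + … + f^5).
≈ 0.322 × (0.6965 + 0.4851 + 0.3379 + 0.2353 + 0.1639) ≈ 0.322 × 1.9187 ≈ 0.618 mcg/mL.

0.6 mcg/mL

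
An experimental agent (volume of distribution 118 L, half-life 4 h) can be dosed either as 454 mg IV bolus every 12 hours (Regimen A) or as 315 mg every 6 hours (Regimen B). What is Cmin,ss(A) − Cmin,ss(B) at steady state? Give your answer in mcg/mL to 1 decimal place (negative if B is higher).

Regimen A: f = (1/2)^(12/4) ≈ 0.1250; Cmin,ss = (454/118)·f/(1−f) ≈ 0.550 mcg/mL.
Regimen B: f = (1/2)^(6/4) ≈ 0.3536; Cmin,ss = (315/118)·f/(1−f) ≈ 1.460 mcg/mL.
Difference ≈ 0.550 − 1.460 ≈ -0.910 mcg/mL.

-0.9 mcg/mL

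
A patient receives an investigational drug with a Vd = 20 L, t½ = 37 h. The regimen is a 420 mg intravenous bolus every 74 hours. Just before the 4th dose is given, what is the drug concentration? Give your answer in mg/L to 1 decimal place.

f = (1/2)^(τ/t½) = (1/2)^(74/37) ≈ 0.2500.
C₀ = D/Vd = 420/20 ≈ 21.000 mg/L.
Before the 4th dose, 3 doses have been given. Superposition: Cmin = C₀·(f + f² + … + f^3).
≈ 21.000 × (0.2500 + 0.0625 + 0.0156) ≈ 21.000 × 0.3281 ≈ 6.890 mg/L.

6.9 mg/L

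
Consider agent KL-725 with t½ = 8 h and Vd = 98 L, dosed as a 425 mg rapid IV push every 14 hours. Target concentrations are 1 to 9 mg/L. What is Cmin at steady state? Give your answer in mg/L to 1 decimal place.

k = ln2/t½ = ln2/8 ≈ 0.086643 h⁻¹; fraction remaining f = e^(−kτ) = e^(−0.086643×14) ≈ 0.2973.
At steady state, accumulation factor R = 1/(1 − e^(−kτ)) ≈ 1.4231.
Single-dose peak C₀ = D/Vd = 425/98 ≈ 4.337 mg/L.
Steady-state peak Cmax,ss = C₀·R ≈ 4.337 × 1.4231 ≈ 6.172 mg/L.
Steady-state trough Cmin,ss = Cmax,ss·f ≈ 6.172 × 0.2973 ≈ 1.835 mg/L.
Trough 1.8 mg/L vs MEC 1 mg/L: adequate.

1.8 mg/L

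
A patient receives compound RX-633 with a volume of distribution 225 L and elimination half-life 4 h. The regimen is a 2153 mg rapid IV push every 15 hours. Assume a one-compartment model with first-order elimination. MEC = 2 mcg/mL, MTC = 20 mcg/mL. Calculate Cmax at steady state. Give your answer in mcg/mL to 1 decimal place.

10.3 mcg/mL

τ/t½ = 15/4 ≈ 3.75, so fraction remaining f = (1/2)^(15/4) ≈ 0.0743.
Accumulation ratio R = 1/(1 − f) ≈ 1/0.9257 ≈ 1.0803.
Single-dose peak C₀ = D/Vd = 2153/225 ≈ 9.569 mcg/mL.
Steady-state peak Cmax,ss = C₀·R ≈ 9.569 × 1.0803 ≈ 10.337 mcg/mL.
Peak 10.3 mcg/mL vs MTC 20 mcg/mL: below toxic threshold.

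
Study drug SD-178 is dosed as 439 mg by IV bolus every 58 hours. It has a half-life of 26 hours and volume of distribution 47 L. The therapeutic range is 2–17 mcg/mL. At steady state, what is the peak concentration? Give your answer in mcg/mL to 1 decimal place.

11.9 mcg/mL

τ/t½ = 58/26 ≈ 2.2308, so fraction remaining f = (1/2)^(58/26) ≈ 0.2130.
Accumulation ratio R = 1/(1 − f) ≈ 1/0.7870 ≈ 1.2706.
Single-dose peak C₀ = D/Vd = 439/47 ≈ 9.340 mcg/mL.
Steady-state peak Cmax,ss = C₀·R ≈ 9.340 × 1.2706 ≈ 11.867 mcg/mL.
Peak 11.9 mcg/mL vs MTC 17 mcg/mL: below toxic threshold.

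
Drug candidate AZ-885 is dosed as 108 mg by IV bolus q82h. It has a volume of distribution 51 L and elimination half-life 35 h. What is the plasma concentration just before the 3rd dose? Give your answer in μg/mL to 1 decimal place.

f = (1/2)^(τ/t½) = (1/2)^(82/35) ≈ 0.1971.
C₀ = D/Vd = 108/51 ≈ 2.118 μg/mL.
Before the 3rd dose, 2 doses have been given. Superposition: Cmin = C₀·(f + f²).
≈ 2.118 × (0.1971 + 0.0388) ≈ 2.118 × 0.2359 ≈ 0.500 μg/mL.

0.5 μg/mL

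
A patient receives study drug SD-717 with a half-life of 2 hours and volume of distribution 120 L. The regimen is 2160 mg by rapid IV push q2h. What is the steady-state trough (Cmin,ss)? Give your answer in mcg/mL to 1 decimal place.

τ = 2 h = 1 half-life, so f = (1/2)^1 = 0.5.
At steady state, R = 1/(1 − 0.5) = 2/1.
Single-dose peak C₀ = D/Vd = 2160/120 = 18 mcg/mL.
Steady-state peak Cmax,ss = C₀·R = 18 × 2/1 ≈ 36.000 mcg/mL.
Steady-state trough Cmin,ss = Cmax,ss·f ≈ 36.000 × 0.5 ≈ 18.000 mcg/mL.

18.0 mcg/mL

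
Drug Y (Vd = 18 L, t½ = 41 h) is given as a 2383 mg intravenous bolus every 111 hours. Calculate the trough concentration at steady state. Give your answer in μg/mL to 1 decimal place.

k = ln2/t½ = ln2/41 ≈ 0.016906 h⁻¹; fraction remaining f = e^(−kτ) = e^(−0.016906×111) ≈ 0.1531.
Single-dose peak C₀ = D/Vd = 2383/18 ≈ 132.389 μg/mL.
Steady-state trough Cmin,ss = C₀·f/(1−f) ≈ 132.389 × 0.1531/0.8469 ≈ 23.933 μg/mL.

23.9 μg/mL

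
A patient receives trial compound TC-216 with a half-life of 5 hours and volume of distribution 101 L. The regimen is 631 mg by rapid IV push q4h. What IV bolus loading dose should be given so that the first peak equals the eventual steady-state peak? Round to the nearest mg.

f = (1/2)^(4/5) ≈ 0.574349; accumulation ratio R = 1/(1−f) ≈ 2.34934.
Loading dose to hit Cmax,ss on first dose: D_load = D_maint·R ≈ 631 × 2.34934 ≈ 1482.43 mg.

1482 mg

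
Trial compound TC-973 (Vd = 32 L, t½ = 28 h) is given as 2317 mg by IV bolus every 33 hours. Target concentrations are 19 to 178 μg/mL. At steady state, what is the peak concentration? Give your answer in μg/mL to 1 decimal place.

Over one 33-h interval, 33/28 ≈ 1.1786 half-lives elapse, leaving f ≈ 0.4418 of each dose.
At steady state, accumulation factor R = 1/(1 − e^(−kτ)) ≈ 1.7915.
Each bolus raises the concentration by D/Vd = 2317/32 ≈ 72.406 μg/mL.
Cmax,ss = C₀/(1 − f) ≈ 72.406/0.5582 ≈ 129.713 μg/mL.
Peak 129.7 μg/mL vs MTC 178 μg/mL: below toxic threshold.

129.7 μg/mL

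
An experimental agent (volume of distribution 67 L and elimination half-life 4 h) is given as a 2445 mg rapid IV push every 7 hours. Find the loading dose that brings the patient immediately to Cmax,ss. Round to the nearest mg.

f = (1/2)^(7/4) ≈ 0.297302; accumulation ratio R = 1/(1−f) ≈ 1.42309.
Loading dose to hit Cmax,ss on first dose: D_load = D_maint·R ≈ 2445 × 1.42309 ≈ 3479.46 mg.

3479 mg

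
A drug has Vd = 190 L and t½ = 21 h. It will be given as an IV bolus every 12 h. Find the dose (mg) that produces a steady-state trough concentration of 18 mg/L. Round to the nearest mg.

1662 mg

τ/t½ = 12/21 ≈ 0.57143, so f = (1/2)^(12/21) ≈ 0.672950.
Cmin,ss = (D/Vd)·f/(1−f), so D = Cmin,ss·Vd·(1−f)/f.
D = 18 × 190 × (1−f)/f ≈ 18 × 190 × 0.48599 ≈ 1662.09 mg.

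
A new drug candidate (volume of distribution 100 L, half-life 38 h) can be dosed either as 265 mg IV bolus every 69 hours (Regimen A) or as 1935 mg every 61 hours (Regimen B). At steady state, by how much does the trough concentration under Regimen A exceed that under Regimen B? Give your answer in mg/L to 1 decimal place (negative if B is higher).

Regimen A: f = (1/2)^(69/38) ≈ 0.2840; Cmin,ss = (265/100)·f/(1−f) ≈ 1.051 mg/L.
Regimen B: f = (1/2)^(61/38) ≈ 0.3287; Cmin,ss = (1935/100)·f/(1−f) ≈ 9.475 mg/L.
Difference ≈ 1.051 − 9.475 ≈ -8.424 mg/L.

-8.4 mg/L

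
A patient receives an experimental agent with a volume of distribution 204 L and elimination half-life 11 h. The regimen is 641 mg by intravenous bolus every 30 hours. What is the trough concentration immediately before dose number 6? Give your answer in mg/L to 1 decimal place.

0.6 mg/L

f = (1/2)^(τ/t½) = (1/2)^(30/11) ≈ 0.1510.
C₀ = D/Vd = 641/204 ≈ 3.142 mg/L.
Before the 6th dose, 5 doses have been given. Superposition: Cmin = C₀·(f + f² + … + f^5).
≈ 3.142 × (0.1510 + 0.0228 + 0.0034 + 0.0005 + 0.0001) ≈ 3.142 × 0.1778 ≈ 0.559 mg/L.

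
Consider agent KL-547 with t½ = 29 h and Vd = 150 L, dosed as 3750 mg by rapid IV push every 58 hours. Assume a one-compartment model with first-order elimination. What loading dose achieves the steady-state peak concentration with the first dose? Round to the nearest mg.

f = (1/2)^(58/29) ≈ 0.250000; accumulation ratio R = 1/(1−f) ≈ 1.33333.
Loading dose to hit Cmax,ss on first dose: D_load = D_maint·R ≈ 3750 × 1.33333 ≈ 4999.99 mg.

5000 mg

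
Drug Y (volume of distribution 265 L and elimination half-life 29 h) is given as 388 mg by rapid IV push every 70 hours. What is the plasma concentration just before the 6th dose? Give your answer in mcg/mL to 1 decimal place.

f = (1/2)^(τ/t½) = (1/2)^(70/29) ≈ 0.1877.
C₀ = D/Vd = 388/265 ≈ 1.464 mcg/mL.
Before the 6th dose, 5 doses have been given. Superposition: Cmin = C₀·(f + f² + … + f^5).
≈ 1.464 × (0.1877 + 0.0352 + 0.0066 + 0.0012 + 0.0002) ≈ 1.464 × 0.2309 ≈ 0.338 mcg/mL.

0.3 mcg/mL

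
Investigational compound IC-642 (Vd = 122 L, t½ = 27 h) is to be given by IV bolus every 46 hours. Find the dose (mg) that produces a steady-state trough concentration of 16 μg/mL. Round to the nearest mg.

4406 mg

τ/t½ = 46/27 ≈ 1.7037, so f = (1/2)^(46/27) ≈ 0.306997.
Cmin,ss = (D/Vd)·f/(1−f), so D = Cmin,ss·Vd·(1−f)/f.
D = 16 × 122 × (1−f)/f ≈ 16 × 122 × 2.25736 ≈ 4406.37 mg.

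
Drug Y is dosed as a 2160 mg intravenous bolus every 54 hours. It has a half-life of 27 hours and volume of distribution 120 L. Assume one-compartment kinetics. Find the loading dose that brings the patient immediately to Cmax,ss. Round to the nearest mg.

2880 mg

f = (1/2)^(54/27) ≈ 0.250000; accumulation ratio R = 1/(1−f) ≈ 1.33333.
Loading dose to hit Cmax,ss on first dose: D_load = D_maint·R ≈ 2160 × 1.33333 ≈ 2879.99 mg.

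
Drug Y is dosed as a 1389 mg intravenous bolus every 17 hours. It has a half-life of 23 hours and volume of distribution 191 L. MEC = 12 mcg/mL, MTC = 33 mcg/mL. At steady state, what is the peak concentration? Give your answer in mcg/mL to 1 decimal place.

Over one 17-h interval, 17/23 ≈ 0.73913 half-lives elapse, leaving f ≈ 0.5991 of each dose.
Accumulation ratio R = 1/(1 − f) ≈ 1/0.4009 ≈ 2.4944.
Each bolus raises the concentration by D/Vd = 1389/191 ≈ 7.272 mcg/mL.
Steady-state peak Cmax,ss = C₀·R ≈ 7.272 × 2.4944 ≈ 18.139 mcg/mL.
Peak 18.1 mcg/mL vs MTC 33 mcg/mL: below toxic threshold.

18.1 mcg/mL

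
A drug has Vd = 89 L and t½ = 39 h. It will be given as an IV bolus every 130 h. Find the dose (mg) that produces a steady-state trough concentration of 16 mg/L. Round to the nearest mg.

τ/t½ = 130/39 ≈ 3.3333, so f = (1/2)^(130/39) ≈ 0.099213.
Cmin,ss = (D/Vd)·f/(1−f), so D = Cmin,ss·Vd·(1−f)/f.
D = 16 × 89 × (1−f)/f ≈ 16 × 89 × 9.07932 ≈ 12928.95 mg.

12929 mg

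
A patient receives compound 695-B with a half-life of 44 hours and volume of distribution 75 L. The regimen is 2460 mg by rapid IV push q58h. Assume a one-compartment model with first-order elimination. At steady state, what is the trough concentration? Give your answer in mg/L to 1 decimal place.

τ/t½ = 58/44 ≈ 1.3182, so fraction remaining f = (1/2)^(58/44) ≈ 0.4010.
Accumulation ratio R = 1/(1 − f) ≈ 1/0.5990 ≈ 1.6694.
Single-dose peak C₀ = D/Vd = 2460/75 ≈ 32.800 mg/L.
Steady-state peak Cmax,ss = C₀·R ≈ 32.800 × 1.6694 ≈ 54.756 mg/L.
Steady-state trough Cmin,ss = Cmax,ss·f ≈ 54.756 × 0.4010 ≈ 21.957 mg/L.

22.0 mg/L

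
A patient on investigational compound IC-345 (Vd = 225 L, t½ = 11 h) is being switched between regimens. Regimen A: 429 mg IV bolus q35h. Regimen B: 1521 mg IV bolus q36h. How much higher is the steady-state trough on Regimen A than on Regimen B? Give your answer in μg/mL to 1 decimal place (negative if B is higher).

Regimen A: f = (1/2)^(35/11) ≈ 0.1102; Cmin,ss = (429/225)·f/(1−f) ≈ 0.236 μg/mL.
Regimen B: f = (1/2)^(36/11) ≈ 0.1035; Cmin,ss = (1521/225)·f/(1−f) ≈ 0.780 μg/mL.
Difference ≈ 0.236 − 0.780 ≈ -0.544 μg/mL.

-0.5 μg/mL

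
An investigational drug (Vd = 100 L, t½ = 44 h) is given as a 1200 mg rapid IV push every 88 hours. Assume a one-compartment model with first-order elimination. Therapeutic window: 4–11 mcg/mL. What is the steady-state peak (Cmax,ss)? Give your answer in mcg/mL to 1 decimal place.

τ = 88 h = 2 half-lives, so f = (1/2)^2 = 0.25.
At steady state, R = 1/(1 − 0.25) = 4/3.
Single-dose peak C₀ = D/Vd = 1200/100 = 12 mcg/mL.
Steady-state peak Cmax,ss = C₀·R = 12 × 4/3 ≈ 16.000 mcg/mL.
Peak 16.0 mcg/mL vs MTC 11 mcg/mL: exceeds toxic threshold.

16.0 mcg/mL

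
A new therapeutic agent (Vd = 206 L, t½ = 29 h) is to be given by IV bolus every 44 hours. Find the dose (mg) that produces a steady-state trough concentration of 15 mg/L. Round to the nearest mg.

5755 mg

τ/t½ = 44/29 ≈ 1.5172, so f = (1/2)^(44/29) ≈ 0.349353.
Cmin,ss = (D/Vd)·f/(1−f), so D = Cmin,ss·Vd·(1−f)/f.
D = 15 × 206 × (1−f)/f ≈ 15 × 206 × 1.86243 ≈ 5754.91 mg.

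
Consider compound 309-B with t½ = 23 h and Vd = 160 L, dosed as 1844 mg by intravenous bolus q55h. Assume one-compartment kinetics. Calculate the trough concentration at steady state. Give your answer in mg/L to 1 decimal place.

2.7 mg/L

k = ln2/t½ = ln2/23 ≈ 0.030137 h⁻¹; fraction remaining f = e^(−kτ) = e^(−0.030137×55) ≈ 0.1906.
Each bolus raises the concentration by D/Vd = 1844/160 ≈ 11.525 mg/L.
Steady-state trough Cmin,ss = C₀·f/(1−f) ≈ 11.525 × 0.1906/0.8094 ≈ 2.714 mg/L.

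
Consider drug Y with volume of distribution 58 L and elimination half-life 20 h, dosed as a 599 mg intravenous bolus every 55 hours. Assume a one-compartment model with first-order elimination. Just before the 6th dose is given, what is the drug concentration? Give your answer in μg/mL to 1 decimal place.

f = (1/2)^(τ/t½) = (1/2)^(55/20) ≈ 0.1487.
C₀ = D/Vd = 599/58 ≈ 10.328 μg/mL.
Before the 6th dose, 5 doses have been given. Superposition: Cmin = C₀·(f + f² + … + f^5).
≈ 10.328 × (0.1487 + 0.0221 + 0.0033 + 0.0005 + 0.0001) ≈ 10.328 × 0.1747 ≈ 1.804 μg/mL.

1.8 μg/mL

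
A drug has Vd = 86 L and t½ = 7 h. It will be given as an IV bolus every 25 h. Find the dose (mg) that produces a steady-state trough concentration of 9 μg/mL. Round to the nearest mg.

τ/t½ = 25/7 ≈ 3.5714, so f = (1/2)^(25/7) ≈ 0.084119.
Cmin,ss = (D/Vd)·f/(1−f), so D = Cmin,ss·Vd·(1−f)/f.
D = 9 × 86 × (1−f)/f ≈ 9 × 86 × 10.88792 ≈ 8427.25 mg.

8427 mg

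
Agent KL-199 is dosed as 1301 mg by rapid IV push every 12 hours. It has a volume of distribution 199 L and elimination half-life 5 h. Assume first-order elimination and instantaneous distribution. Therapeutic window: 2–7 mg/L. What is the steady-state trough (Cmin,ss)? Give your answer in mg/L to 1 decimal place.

τ/t½ = 12/5 ≈ 2.4, so fraction remaining f = (1/2)^(12/5) ≈ 0.1895.
At steady state, accumulation factor R = 1/(1 − e^(−kτ)) ≈ 1.2338.
Each bolus raises the concentration by D/Vd = 1301/199 ≈ 6.538 mg/L.
Steady-state peak Cmax,ss = C₀·R ≈ 6.538 × 1.2338 ≈ 8.067 mg/L.
One interval later, Cmin,ss = Cmax,ss·e^(−kτ) ≈ 8.067 × 0.1895 ≈ 1.529 mg/L.
Trough 1.5 mg/L vs MEC 2 mg/L: subtherapeutic.

1.5 mg/L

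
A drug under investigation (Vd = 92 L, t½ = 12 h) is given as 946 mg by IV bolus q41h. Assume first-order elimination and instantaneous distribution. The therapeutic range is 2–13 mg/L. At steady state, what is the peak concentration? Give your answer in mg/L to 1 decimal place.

11.3 mg/L

k = ln2/t½ = ln2/12 ≈ 0.057762 h⁻¹; fraction remaining f = e^(−kτ) = e^(−0.057762×41) ≈ 0.0936.
At steady state, accumulation factor R = 1/(1 − e^(−kτ)) ≈ 1.1033.
Each bolus raises the concentration by D/Vd = 946/92 ≈ 10.283 mg/L.
Cmax,ss = C₀/(1 − f) ≈ 10.283/0.9064 ≈ 11.345 mg/L.
Peak 11.3 mg/L vs MTC 13 mg/L: below toxic threshold.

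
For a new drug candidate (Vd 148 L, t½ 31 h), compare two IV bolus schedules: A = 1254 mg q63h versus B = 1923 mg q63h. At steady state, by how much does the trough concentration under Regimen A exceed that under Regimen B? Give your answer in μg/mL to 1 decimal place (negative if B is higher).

Regimen A: f = (1/2)^(63/31) ≈ 0.2445; Cmin,ss = (1254/148)·f/(1−f) ≈ 2.742 μg/mL.
Regimen B: f = (1/2)^(63/31) ≈ 0.2445; Cmin,ss = (1923/148)·f/(1−f) ≈ 4.205 μg/mL.
Difference ≈ 2.742 − 4.205 ≈ -1.463 μg/mL.

-1.5 μg/mL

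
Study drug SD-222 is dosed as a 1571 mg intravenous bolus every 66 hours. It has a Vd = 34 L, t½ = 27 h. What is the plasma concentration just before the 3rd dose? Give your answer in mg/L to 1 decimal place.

f = (1/2)^(τ/t½) = (1/2)^(66/27) ≈ 0.1837.
C₀ = D/Vd = 1571/34 ≈ 46.206 mg/L.
Before the 3rd dose, 2 doses have been given. Superposition: Cmin = C₀·(f + f²).
≈ 46.206 × (0.1837 + 0.0337) ≈ 46.206 × 0.2174 ≈ 10.045 mg/L.

10.0 mg/L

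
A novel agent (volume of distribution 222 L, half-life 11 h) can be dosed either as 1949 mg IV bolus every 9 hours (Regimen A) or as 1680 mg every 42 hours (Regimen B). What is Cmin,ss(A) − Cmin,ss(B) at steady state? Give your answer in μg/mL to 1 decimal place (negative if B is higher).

10.9 μg/mL

Regimen A: f = (1/2)^(9/11) ≈ 0.5672; Cmin,ss = (1949/222)·f/(1−f) ≈ 11.506 μg/mL.
Regimen B: f = (1/2)^(42/11) ≈ 0.0709; Cmin,ss = (1680/222)·f/(1−f) ≈ 0.577 μg/mL.
Difference ≈ 11.506 − 0.577 ≈ 10.929 μg/mL.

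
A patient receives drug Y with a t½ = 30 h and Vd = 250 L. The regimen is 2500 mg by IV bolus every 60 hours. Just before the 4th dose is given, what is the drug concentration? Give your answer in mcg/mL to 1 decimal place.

f = (1/2)^(τ/t½) = (1/2)^(60/30) ≈ 0.2500.
C₀ = D/Vd = 2500/250 ≈ 10.000 mcg/mL.
Before the 4th dose, 3 doses have been given. Superposition: Cmin = C₀·(f + f² + … + f^3).
≈ 10.000 × (0.2500 + 0.0625 + 0.0156) ≈ 10.000 × 0.3281 ≈ 3.281 mcg/mL.

3.3 mcg/mL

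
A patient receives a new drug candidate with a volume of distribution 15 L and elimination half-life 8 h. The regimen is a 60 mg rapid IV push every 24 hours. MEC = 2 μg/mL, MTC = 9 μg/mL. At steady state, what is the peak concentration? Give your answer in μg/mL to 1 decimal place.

τ = 24 h = 3 half-lives, so f = (1/2)^3 = 0.125.
Accumulation ratio R = 1/(1 − f) = 1/0.875 = 8/7.
Single-dose peak C₀ = D/Vd = 60/15 = 4 μg/mL.
Steady-state peak Cmax,ss = C₀·R = 4 × 8/7 ≈ 4.571 μg/mL.
Peak 4.6 μg/mL vs MTC 9 μg/mL: below toxic threshold.

4.6 μg/mL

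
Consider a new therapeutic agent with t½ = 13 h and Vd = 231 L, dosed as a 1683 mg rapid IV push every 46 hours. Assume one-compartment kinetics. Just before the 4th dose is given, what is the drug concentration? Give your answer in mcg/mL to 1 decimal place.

f = (1/2)^(τ/t½) = (1/2)^(46/13) ≈ 0.0861.
C₀ = D/Vd = 1683/231 ≈ 7.286 mcg/mL.
Before the 4th dose, 3 doses have been given. Superposition: Cmin = C₀·(f + f² + … + f^3).
≈ 7.286 × (0.0861 + 0.0074 + 0.0006) ≈ 7.286 × 0.0941 ≈ 0.686 mcg/mL.

0.7 mcg/mL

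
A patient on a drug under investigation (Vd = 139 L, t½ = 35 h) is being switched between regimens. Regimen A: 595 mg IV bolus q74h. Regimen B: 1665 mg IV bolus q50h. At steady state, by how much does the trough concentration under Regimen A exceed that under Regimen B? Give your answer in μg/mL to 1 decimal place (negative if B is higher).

-5.8 μg/mL

Regimen A: f = (1/2)^(74/35) ≈ 0.2310; Cmin,ss = (595/139)·f/(1−f) ≈ 1.286 μg/mL.
Regimen B: f = (1/2)^(50/35) ≈ 0.3715; Cmin,ss = (1665/139)·f/(1−f) ≈ 7.080 μg/mL.
Difference ≈ 1.286 − 7.080 ≈ -5.794 μg/mL.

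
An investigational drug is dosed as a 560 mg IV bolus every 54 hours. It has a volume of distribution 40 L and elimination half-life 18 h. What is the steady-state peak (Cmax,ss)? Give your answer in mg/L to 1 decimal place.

τ = 54 h = 3 half-lives, so f = (1/2)^3 = 0.125.
At steady state, R = 1/(1 − 0.125) = 8/7.
Single-dose peak C₀ = D/Vd = 560/40 = 14 mg/L.
Steady-state peak Cmax,ss = C₀·R = 14 × 8/7 ≈ 16.000 mg/L.

16.0 mg/L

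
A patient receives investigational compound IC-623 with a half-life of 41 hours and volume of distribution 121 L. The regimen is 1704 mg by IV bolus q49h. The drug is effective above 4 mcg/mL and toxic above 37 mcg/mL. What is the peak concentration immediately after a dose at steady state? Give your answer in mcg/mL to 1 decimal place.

25.0 mcg/mL

Over one 49-h interval, 49/41 ≈ 1.1951 half-lives elapse, leaving f ≈ 0.4367 of each dose.
Accumulation ratio R = 1/(1 − f) ≈ 1/0.5633 ≈ 1.7753.
Each bolus raises the concentration by D/Vd = 1704/121 ≈ 14.083 mcg/mL.
Steady-state peak Cmax,ss = C₀·R ≈ 14.083 × 1.7753 ≈ 25.002 mcg/mL.
Peak 25.0 mcg/mL vs MTC 37 mcg/mL: below toxic threshold.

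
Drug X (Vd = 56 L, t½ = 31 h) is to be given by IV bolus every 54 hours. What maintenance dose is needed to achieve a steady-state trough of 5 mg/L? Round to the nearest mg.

657 mg

τ/t½ = 54/31 ≈ 1.7419, so f = (1/2)^(54/31) ≈ 0.298968.
Cmin,ss = (D/Vd)·f/(1−f), so D = Cmin,ss·Vd·(1−f)/f.
D = 5 × 56 × (1−f)/f ≈ 5 × 56 × 2.34484 ≈ 656.56 mg.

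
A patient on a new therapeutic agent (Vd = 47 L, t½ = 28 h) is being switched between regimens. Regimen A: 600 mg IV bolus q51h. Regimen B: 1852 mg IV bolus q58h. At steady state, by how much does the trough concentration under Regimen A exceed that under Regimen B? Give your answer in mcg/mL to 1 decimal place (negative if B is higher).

-7.3 mcg/mL

Regimen A: f = (1/2)^(51/28) ≈ 0.2829; Cmin,ss = (600/47)·f/(1−f) ≈ 5.036 mcg/mL.
Regimen B: f = (1/2)^(58/28) ≈ 0.2379; Cmin,ss = (1852/47)·f/(1−f) ≈ 12.301 mcg/mL.
Difference ≈ 5.036 − 12.301 ≈ -7.265 mcg/mL.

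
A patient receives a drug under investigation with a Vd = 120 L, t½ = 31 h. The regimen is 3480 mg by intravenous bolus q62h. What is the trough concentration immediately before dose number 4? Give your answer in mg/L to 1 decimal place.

9.5 mg/L

f = (1/2)^(τ/t½) = (1/2)^(62/31) ≈ 0.2500.
C₀ = D/Vd = 3480/120 ≈ 29.000 mg/L.
Before the 4th dose, 3 doses have been given. Superposition: Cmin = C₀·(f + f² + … + f^3).
≈ 29.000 × (0.2500 + 0.0625 + 0.0156) ≈ 29.000 × 0.3281 ≈ 9.515 mg/L.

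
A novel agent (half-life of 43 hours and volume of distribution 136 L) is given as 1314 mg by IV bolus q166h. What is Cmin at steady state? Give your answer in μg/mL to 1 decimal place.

Over one 166-h interval, 166/43 ≈ 3.8605 half-lives elapse, leaving f ≈ 0.0688 of each dose.
Single-dose peak C₀ = D/Vd = 1314/136 ≈ 9.662 μg/mL.
Steady-state trough Cmin,ss = C₀·f/(1−f) ≈ 9.662 × 0.0688/0.9312 ≈ 0.714 μg/mL.

0.7 μg/mL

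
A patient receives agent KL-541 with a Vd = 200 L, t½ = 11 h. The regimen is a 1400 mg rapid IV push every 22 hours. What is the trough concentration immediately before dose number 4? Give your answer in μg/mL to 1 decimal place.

2.3 μg/mL

f = (1/2)^(τ/t½) = (1/2)^(22/11) ≈ 0.2500.
C₀ = D/Vd = 1400/200 ≈ 7.000 μg/mL.
Before the 4th dose, 3 doses have been given. Superposition: Cmin = C₀·(f + f² + … + f^3).
≈ 7.000 × (0.2500 + 0.0625 + 0.0156) ≈ 7.000 × 0.3281 ≈ 2.297 μg/mL.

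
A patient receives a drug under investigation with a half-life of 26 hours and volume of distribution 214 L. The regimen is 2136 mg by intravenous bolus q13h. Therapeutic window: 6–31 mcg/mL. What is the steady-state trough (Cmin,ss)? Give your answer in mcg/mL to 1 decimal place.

Over one 13-h interval, 13/26 ≈ 0.5 half-lives elapse, leaving f ≈ 0.7071 of each dose.
Each bolus raises the concentration by D/Vd = 2136/214 ≈ 9.981 mcg/mL.
Steady-state trough Cmin,ss = C₀·f/(1−f) ≈ 9.981 × 0.7071/0.2929 ≈ 24.095 mcg/mL.
Trough 24.1 mcg/mL vs MEC 6 mcg/mL: adequate.

24.1 mcg/mL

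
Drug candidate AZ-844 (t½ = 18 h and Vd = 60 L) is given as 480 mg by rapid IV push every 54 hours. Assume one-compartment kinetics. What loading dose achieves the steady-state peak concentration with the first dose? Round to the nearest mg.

f = (1/2)^(54/18) ≈ 0.125000; accumulation ratio R = 1/(1−f) ≈ 1.14286.
Loading dose to hit Cmax,ss on first dose: D_load = D_maint·R ≈ 480 × 1.14286 ≈ 548.57 mg.

549 mg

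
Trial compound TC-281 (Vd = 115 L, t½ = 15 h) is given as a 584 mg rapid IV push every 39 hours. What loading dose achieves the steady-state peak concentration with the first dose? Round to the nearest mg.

699 mg

f = (1/2)^(39/15) ≈ 0.164938; accumulation ratio R = 1/(1−f) ≈ 1.19752.
Loading dose to hit Cmax,ss on first dose: D_load = D_maint·R ≈ 584 × 1.19752 ≈ 699.35 mg.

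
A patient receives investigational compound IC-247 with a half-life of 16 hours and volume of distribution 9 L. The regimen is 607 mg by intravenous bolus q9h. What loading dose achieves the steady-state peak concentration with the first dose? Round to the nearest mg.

1880 mg

f = (1/2)^(9/16) ≈ 0.677128; accumulation ratio R = 1/(1−f) ≈ 3.09720.
Loading dose to hit Cmax,ss on first dose: D_load = D_maint·R ≈ 607 × 3.09720 ≈ 1880.00 mg.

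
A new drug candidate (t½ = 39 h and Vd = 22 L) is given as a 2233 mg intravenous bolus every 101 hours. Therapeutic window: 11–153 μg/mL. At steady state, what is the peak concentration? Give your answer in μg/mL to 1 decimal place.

121.7 μg/mL

Over one 101-h interval, 101/39 ≈ 2.5897 half-lives elapse, leaving f ≈ 0.1661 of each dose.
Accumulation ratio R = 1/(1 − f) ≈ 1/0.8339 ≈ 1.1992.
Single-dose peak C₀ = D/Vd = 2233/22 ≈ 101.500 μg/mL.
Steady-state peak Cmax,ss = C₀·R ≈ 101.500 × 1.1992 ≈ 121.719 μg/mL.
Peak 121.7 μg/mL vs MTC 153 μg/mL: below toxic threshold.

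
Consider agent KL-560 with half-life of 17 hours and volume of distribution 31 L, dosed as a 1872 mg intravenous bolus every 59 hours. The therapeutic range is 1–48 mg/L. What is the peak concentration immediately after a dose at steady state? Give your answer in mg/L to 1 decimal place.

66.4 mg/L

Over one 59-h interval, 59/17 ≈ 3.4706 half-lives elapse, leaving f ≈ 0.0902 of each dose.
Accumulation ratio R = 1/(1 − f) ≈ 1/0.9098 ≈ 1.0991.
Single-dose peak C₀ = D/Vd = 1872/31 ≈ 60.387 mg/L.
Steady-state peak Cmax,ss = C₀·R ≈ 60.387 × 1.0991 ≈ 66.371 mg/L.
Peak 66.4 mg/L vs MTC 48 mg/L: exceeds toxic threshold.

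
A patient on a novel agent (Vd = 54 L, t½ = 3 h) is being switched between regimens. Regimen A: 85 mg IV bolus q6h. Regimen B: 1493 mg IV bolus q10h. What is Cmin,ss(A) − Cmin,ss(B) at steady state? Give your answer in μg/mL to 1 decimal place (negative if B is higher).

-2.5 μg/mL

Regimen A: f = (1/2)^(6/3) ≈ 0.2500; Cmin,ss = (85/54)·f/(1−f) ≈ 0.525 μg/mL.
Regimen B: f = (1/2)^(10/3) ≈ 0.0992; Cmin,ss = (1493/54)·f/(1−f) ≈ 3.045 μg/mL.
Difference ≈ 0.525 − 3.045 ≈ -2.520 μg/mL.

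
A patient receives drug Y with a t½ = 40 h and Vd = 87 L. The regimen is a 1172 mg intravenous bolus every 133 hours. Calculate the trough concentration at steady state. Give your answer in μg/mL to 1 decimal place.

1.5 μg/mL

τ/t½ = 133/40 ≈ 3.325, so fraction remaining f = (1/2)^(133/40) ≈ 0.0998.
At steady state, accumulation factor R = 1/(1 − e^(−kτ)) ≈ 1.1109.
Single-dose peak C₀ = D/Vd = 1172/87 ≈ 13.471 μg/mL.
Cmax,ss = C₀/(1 − f) ≈ 13.471/0.9002 ≈ 14.964 μg/mL.
Steady-state trough Cmin,ss = Cmax,ss·f ≈ 14.964 × 0.0998 ≈ 1.493 μg/mL.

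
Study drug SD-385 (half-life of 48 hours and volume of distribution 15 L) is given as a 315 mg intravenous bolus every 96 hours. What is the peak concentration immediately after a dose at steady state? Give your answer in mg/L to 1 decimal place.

28.0 mg/L

The dosing interval is 2 half-lives, so f = 2^(−2) = 0.25.
Accumulation ratio R = 1/(1 − f) = 1/0.75 = 4/3.
Single-dose peak C₀ = D/Vd = 315/15 = 21 mg/L.
Steady-state peak Cmax,ss = C₀·R = 21 × 4/3 ≈ 28.000 mg/L.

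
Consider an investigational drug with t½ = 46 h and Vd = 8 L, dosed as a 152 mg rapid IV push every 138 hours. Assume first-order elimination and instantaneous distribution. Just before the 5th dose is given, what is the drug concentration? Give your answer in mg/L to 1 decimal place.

f = (1/2)^(τ/t½) = (1/2)^(138/46) ≈ 0.1250.
C₀ = D/Vd = 152/8 ≈ 19.000 mg/L.
Before the 5th dose, 4 doses have been given. Superposition: Cmin = C₀·(f + f² + … + f^4).
≈ 19.000 × (0.1250 + 0.0156 + 0.0020 + 0.0002) ≈ 19.000 × 0.1428 ≈ 2.713 mg/L.

2.7 mg/L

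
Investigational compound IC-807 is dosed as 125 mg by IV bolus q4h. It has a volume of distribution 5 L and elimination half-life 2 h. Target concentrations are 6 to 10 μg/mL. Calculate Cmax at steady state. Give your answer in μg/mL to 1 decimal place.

The dosing interval is 2 half-lives, so f = 2^(−2) = 0.25.
At steady state, R = 1/(1 − 0.25) = 4/3.
Single-dose peak C₀ = D/Vd = 125/5 = 25 μg/mL.
Steady-state peak Cmax,ss = C₀·R = 25 × 4/3 ≈ 33.333 μg/mL.
Peak 33.3 μg/mL vs MTC 10 μg/mL: exceeds toxic threshold.

33.3 μg/mL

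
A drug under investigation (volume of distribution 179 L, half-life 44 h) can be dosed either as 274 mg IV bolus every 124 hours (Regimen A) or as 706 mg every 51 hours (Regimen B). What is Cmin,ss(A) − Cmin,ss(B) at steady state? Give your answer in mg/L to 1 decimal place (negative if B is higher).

-2.9 mg/L

Regimen A: f = (1/2)^(124/44) ≈ 0.1418; Cmin,ss = (274/179)·f/(1−f) ≈ 0.253 mg/L.
Regimen B: f = (1/2)^(51/44) ≈ 0.4478; Cmin,ss = (706/179)·f/(1−f) ≈ 3.198 mg/L.
Difference ≈ 0.253 − 3.198 ≈ -2.945 mg/L.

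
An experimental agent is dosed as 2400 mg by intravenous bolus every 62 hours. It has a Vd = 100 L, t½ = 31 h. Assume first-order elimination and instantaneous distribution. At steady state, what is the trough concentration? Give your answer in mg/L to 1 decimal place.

8.0 mg/L

τ = 62 h = 2 half-lives, so f = (1/2)^2 = 0.25.
Accumulation ratio R = 1/(1 − f) = 1/0.75 = 4/3.
Single-dose peak C₀ = D/Vd = 2400/100 = 24 mg/L.
Steady-state peak Cmax,ss = C₀·R = 24 × 4/3 ≈ 32.000 mg/L.
Steady-state trough Cmin,ss = Cmax,ss·f ≈ 32.000 × 0.25 ≈ 8.000 mg/L.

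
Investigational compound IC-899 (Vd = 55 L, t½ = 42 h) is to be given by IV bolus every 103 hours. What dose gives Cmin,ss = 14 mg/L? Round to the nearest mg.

τ/t½ = 103/42 ≈ 2.4524, so f = (1/2)^(103/42) ≈ 0.182709.
Cmin,ss = (D/Vd)·f/(1−f), so D = Cmin,ss·Vd·(1−f)/f.
D = 14 × 55 × (1−f)/f ≈ 14 × 55 × 4.47318 ≈ 3444.35 mg.

3444 mg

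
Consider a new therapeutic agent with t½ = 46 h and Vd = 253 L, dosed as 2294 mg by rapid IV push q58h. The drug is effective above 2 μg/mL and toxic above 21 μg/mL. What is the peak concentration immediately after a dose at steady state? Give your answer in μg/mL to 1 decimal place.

τ/t½ = 58/46 ≈ 1.2609, so fraction remaining f = (1/2)^(58/46) ≈ 0.4173.
Accumulation ratio R = 1/(1 − f) ≈ 1/0.5827 ≈ 1.7161.
Each bolus raises the concentration by D/Vd = 2294/253 ≈ 9.067 μg/mL.
Cmax,ss = C₀/(1 − f) ≈ 9.067/0.5827 ≈ 15.560 μg/mL.
Peak 15.6 μg/mL vs MTC 21 μg/mL: below toxic threshold.

15.6 μg/mL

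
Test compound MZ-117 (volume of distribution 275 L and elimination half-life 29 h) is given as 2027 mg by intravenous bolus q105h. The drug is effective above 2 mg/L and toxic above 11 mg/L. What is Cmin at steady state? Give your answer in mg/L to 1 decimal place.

0.7 mg/L

τ/t½ = 105/29 ≈ 3.6207, so fraction remaining f = (1/2)^(105/29) ≈ 0.0813.
At steady state, accumulation factor R = 1/(1 − e^(−kτ)) ≈ 1.0885.
Single-dose peak C₀ = D/Vd = 2027/275 ≈ 7.371 mg/L.
Steady-state peak Cmax,ss = C₀·R ≈ 7.371 × 1.0885 ≈ 8.023 mg/L.
Steady-state trough Cmin,ss = Cmax,ss·f ≈ 8.023 × 0.0813 ≈ 0.652 mg/L.
Trough 0.7 mg/L vs MEC 2 mg/L: subtherapeutic.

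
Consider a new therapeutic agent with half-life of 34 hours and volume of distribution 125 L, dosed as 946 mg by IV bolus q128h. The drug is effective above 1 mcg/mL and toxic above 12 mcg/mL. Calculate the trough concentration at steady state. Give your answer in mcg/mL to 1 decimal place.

τ/t½ = 128/34 ≈ 3.7647, so fraction remaining f = (1/2)^(128/34) ≈ 0.0736.
Each bolus raises the concentration by D/Vd = 946/125 ≈ 7.568 mcg/mL.
Steady-state trough Cmin,ss = C₀·f/(1−f) ≈ 7.568 × 0.0736/0.9264 ≈ 0.601 mcg/mL.
Trough 0.6 mcg/mL vs MEC 1 mcg/mL: subtherapeutic.

0.6 mcg/mL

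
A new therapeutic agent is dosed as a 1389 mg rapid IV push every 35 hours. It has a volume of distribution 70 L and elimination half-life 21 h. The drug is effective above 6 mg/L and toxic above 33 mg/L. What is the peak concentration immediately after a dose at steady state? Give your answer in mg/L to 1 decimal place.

k = ln2/t½ = ln2/21 ≈ 0.033007 h⁻¹; fraction remaining f = e^(−kτ) = e^(−0.033007×35) ≈ 0.3150.
At steady state, accumulation factor R = 1/(1 − e^(−kτ)) ≈ 1.4599.
Single-dose peak C₀ = D/Vd = 1389/70 ≈ 19.843 mg/L.
Cmax,ss = C₀/(1 − f) ≈ 19.843/0.6850 ≈ 28.968 mg/L.
Peak 29.0 mg/L vs MTC 33 mg/L: below toxic threshold.

29.0 mg/L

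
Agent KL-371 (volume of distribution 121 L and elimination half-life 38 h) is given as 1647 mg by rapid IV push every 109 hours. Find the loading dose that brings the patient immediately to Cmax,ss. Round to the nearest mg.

f = (1/2)^(109/38) ≈ 0.136936; accumulation ratio R = 1/(1−f) ≈ 1.15866.
Loading dose to hit Cmax,ss on first dose: D_load = D_maint·R ≈ 1647 × 1.15866 ≈ 1908.31 mg.

1908 mg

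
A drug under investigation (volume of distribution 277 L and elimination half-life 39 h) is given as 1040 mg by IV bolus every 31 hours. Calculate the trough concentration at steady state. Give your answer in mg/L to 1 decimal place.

Over one 31-h interval, 31/39 ≈ 0.79487 half-lives elapse, leaving f ≈ 0.5764 of each dose.
Each bolus raises the concentration by D/Vd = 1040/277 ≈ 3.755 mg/L.
Steady-state trough Cmin,ss = C₀·f/(1−f) ≈ 3.755 × 0.5764/0.4236 ≈ 5.109 mg/L.

5.1 mg/L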